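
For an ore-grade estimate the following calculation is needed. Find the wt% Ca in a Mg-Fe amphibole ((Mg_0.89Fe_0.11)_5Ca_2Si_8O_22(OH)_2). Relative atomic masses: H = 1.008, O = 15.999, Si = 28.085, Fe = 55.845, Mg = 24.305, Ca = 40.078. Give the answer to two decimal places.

9.66 mass %

Molar mass of (Mg_0.89Fe_0.11)_5Ca_2Si_8O_22(OH)_2: 4.45×24.305 + 0.55×55.845 + 2×40.078 + 8×28.085 + 24×15.999 + 2×1.008 = 829.700 g/mol.
Mass of Ca per formula unit: 2 × 40.078 = 80.156 g.
Weight fraction Ca = 80.156 / 829.700 = 0.0966.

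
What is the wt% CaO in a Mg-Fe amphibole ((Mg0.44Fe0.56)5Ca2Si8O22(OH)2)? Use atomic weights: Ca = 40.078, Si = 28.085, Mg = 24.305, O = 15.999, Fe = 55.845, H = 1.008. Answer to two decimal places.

12.45 wt%

M((Mg0.44Fe0.56)5Ca2Si8O22(OH)2) = 900.665 g/mol; M(CaO) = 56.077 g/mol.
Moles CaO per formula unit = 2 Ca ÷ 1 = 2.0000.
CaO fraction = (2.0000 × 56.077) / 900.665 = 112.154/900.665 = 0.1245.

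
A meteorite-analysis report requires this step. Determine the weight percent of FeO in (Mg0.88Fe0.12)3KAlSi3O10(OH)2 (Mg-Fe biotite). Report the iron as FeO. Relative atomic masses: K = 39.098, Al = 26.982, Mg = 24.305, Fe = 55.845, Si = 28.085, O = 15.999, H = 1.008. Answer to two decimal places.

6.03 wt%

Molar mass of (Mg0.88Fe0.12)3KAlSi3O10(OH)2 = 2.64*24.305 + 0.36*55.845 + 1*39.098 + 1*26.982 + 3*28.085 + 12*15.999 + 2*1.008 = 428.608 g/mol.
Each formula unit contains 0.36 Fe, equivalent to 0.36/1 = 0.3600 mol FeO.
M(FeO) = 1×55.845 + 1×15.999 = 71.844 g/mol.
Mass of FeO per formula unit = 0.3600 × 71.844 = 25.864 g.
FeO wt% = 25.864 / 428.608 × 100 = 6.03%.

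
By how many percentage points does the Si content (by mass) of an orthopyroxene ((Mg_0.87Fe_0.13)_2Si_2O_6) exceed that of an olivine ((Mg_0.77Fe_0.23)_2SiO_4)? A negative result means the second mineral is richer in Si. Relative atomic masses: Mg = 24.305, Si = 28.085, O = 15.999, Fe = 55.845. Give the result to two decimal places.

M((Mg_0.87Fe_0.13)_2Si_2O_6) = 208.974 g/mol, so wt% Si = 56.170/208.974 × 100 = 26.88%.
M((Mg_0.77Fe_0.23)_2SiO_4) = 155.199 g/mol, so wt% Si = 28.085/155.199 × 100 = 18.10%.
26.88 − 18.10 = 8.78 pp.

8.78 percentage points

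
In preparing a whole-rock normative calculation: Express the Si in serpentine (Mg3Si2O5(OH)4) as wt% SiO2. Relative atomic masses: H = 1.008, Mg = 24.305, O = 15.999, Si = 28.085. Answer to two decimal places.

M(Mg3Si2O5(OH)4) = 277.108 g/mol; M(SiO2) = 60.083 g/mol.
Moles SiO2 per formula unit = 2 Si ÷ 1 = 2.0000.
SiO2 fraction = (2.0000 × 60.083) / 277.108 = 120.166/277.108 = 0.4336.

43.36 wt%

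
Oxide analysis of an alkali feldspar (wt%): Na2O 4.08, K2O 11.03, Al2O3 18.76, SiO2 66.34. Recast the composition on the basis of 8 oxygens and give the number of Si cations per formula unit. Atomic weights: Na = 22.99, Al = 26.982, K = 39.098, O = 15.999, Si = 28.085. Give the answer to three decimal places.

Na2O: 4.08/61.979 = 0.06583 mol → 0.13166 mol Na, 0.06583 mol O.
K2O: 11.03/94.195 = 0.11710 mol → 0.23420 mol K, 0.11710 mol O.
Al2O3: 18.76/101.961 = 0.18399 mol → 0.36798 mol Al, 0.55197 mol O.
SiO2: 66.34/60.083 = 1.10414 mol → 1.10414 mol Si, 2.20828 mol O.
Total oxygen = 2.94318 mol. Normalization factor = 8/2.94318 = 2.71815.
Si per 8 O = 1.10414 × 2.71815 = 3.001.

3.001 Si apfu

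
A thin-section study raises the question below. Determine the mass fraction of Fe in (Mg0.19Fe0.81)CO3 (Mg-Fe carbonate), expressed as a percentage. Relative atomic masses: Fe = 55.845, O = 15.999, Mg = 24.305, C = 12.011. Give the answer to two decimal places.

41.17 wt%

M((Mg0.19Fe0.81)CO3) = 109.860 g/mol.
Fe contributes 0.81 × 55.845 = 45.234 g per mole.
45.234/109.860 = 0.4117 → 41.17%.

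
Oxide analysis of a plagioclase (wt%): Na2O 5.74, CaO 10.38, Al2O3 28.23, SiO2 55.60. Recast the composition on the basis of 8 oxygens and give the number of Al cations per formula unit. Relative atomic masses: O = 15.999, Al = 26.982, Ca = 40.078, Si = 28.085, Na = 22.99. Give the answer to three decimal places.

1.497 Al apfu

5.74 wt% Na2O ÷ 61.979 g/mol = 0.09261 mol, giving 0.18522 Na and 0.09261 O.
10.38 wt% CaO ÷ 56.077 g/mol = 0.18510 mol, giving 0.18510 Ca and 0.18510 O.
28.23 wt% Al2O3 ÷ 101.961 g/mol = 0.27687 mol, giving 0.55374 Al and 0.83061 O.
55.60 wt% SiO2 ÷ 60.083 g/mol = 0.92539 mol, giving 0.92539 Si and 1.85078 O.
Oxygen sums to 2.95910; scaling by 8/2.95910 = 2.70352 puts the formula on 8 O.
Al: 0.55374 × 2.70352 = 1.497 atoms per formula unit.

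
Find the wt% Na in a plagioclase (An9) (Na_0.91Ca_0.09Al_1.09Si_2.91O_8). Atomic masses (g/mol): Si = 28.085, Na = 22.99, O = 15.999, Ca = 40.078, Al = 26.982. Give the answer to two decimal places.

Formula mass = 0.91·22.99 + 0.09·40.078 + 1.09·26.982 + 2.91·28.085 + 8·15.999 = 263.658 g/mol, of which 20.921 g is Na.
So Na makes up 20.921/263.658 = 0.0793 of the mass, i.e. 7.93%.

7.93 wt%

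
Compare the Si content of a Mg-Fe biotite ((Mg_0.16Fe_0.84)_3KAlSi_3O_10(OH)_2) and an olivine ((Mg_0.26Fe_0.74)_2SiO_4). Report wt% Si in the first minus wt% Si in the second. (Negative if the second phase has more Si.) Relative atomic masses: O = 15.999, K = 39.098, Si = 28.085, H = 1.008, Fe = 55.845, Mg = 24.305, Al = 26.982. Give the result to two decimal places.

1.97 percentage points

M((Mg_0.16Fe_0.84)_3KAlSi_3O_10(OH)_2) = 496.735 g/mol, so wt% Si = 84.255/496.735 × 100 = 16.96%.
M((Mg_0.26Fe_0.74)_2SiO_4) = 187.370 g/mol, so wt% Si = 28.085/187.370 × 100 = 14.99%.
16.96 − 14.99 = 1.97 pp.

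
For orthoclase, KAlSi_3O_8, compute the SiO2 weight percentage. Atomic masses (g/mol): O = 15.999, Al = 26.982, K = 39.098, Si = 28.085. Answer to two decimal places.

Formula mass = 278.327 g/mol.
3 Si → 3.0000 mol SiO2 per formula unit; M(SiO2) = 60.083, so SiO2 mass = 180.249 g.
180.249/278.327 × 100 = 64.76 wt%.

64.76 wt%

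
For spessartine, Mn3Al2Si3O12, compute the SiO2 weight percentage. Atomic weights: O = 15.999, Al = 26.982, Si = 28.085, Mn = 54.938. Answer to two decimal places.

36.41 wt%

Formula mass = 495.021 g/mol.
3 Si → 3.0000 mol SiO2 per formula unit; M(SiO2) = 60.083, so SiO2 mass = 180.249 g.
180.249/495.021 × 100 = 36.41 wt%.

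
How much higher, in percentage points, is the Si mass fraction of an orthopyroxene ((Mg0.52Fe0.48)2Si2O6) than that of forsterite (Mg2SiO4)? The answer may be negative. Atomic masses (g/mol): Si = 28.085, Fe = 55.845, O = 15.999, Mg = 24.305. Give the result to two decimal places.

4.35 percentage points

M((Mg0.52Fe0.48)2Si2O6) = 231.052 g/mol, so wt% Si = 56.170/231.052 × 100 = 24.31%.
M(Mg2SiO4) = 140.691 g/mol, so wt% Si = 28.085/140.691 × 100 = 19.96%.
24.31 − 19.96 = 4.35 pp.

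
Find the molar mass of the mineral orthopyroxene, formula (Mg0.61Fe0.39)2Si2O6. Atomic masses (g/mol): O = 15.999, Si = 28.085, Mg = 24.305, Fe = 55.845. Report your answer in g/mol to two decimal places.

225.38 g/mol

M = 1.22×24.305 + 0.78×55.845 + 2×28.085 + 6×15.999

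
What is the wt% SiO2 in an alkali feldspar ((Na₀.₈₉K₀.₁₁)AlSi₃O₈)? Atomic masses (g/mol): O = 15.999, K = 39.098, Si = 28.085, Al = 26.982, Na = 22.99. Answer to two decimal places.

68.28 wt%

M((Na₀.₈₉K₀.₁₁)AlSi₃O₈) = 263.991 g/mol; M(SiO2) = 60.083 g/mol.
Moles SiO2 per formula unit = 3 Si ÷ 1 = 3.0000.
SiO2 fraction = (3.0000 × 60.083) / 263.991 = 180.249/263.991 = 0.6828.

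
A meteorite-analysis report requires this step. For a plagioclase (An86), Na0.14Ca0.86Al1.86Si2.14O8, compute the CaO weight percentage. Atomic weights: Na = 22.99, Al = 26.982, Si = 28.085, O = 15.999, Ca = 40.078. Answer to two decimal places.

Formula mass = 275.966 g/mol.
0.86 Ca → 0.8600 mol CaO per formula unit; M(CaO) = 56.077, so CaO mass = 48.226 g.
48.226/275.966 × 100 = 17.48 wt%.

17.48 wt%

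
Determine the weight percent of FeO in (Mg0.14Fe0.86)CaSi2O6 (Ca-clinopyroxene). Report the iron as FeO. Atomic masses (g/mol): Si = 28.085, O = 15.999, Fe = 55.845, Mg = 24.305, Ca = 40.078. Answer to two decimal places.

25.36 wt%

M((Mg0.14Fe0.86)CaSi2O6) = 243.671 g/mol; M(FeO) = 71.844 g/mol.
Moles FeO per formula unit = 0.86 Fe ÷ 1 = 0.8600.
FeO fraction = (0.8600 × 71.844) / 243.671 = 61.786/243.671 = 0.2536.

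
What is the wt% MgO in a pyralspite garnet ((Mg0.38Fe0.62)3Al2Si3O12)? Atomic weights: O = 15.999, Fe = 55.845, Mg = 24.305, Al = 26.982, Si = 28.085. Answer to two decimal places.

9.95 wt%

Formula mass = 461.786 g/mol.
1.14 Mg → 1.1400 mol MgO per formula unit; M(MgO) = 40.304, so MgO mass = 45.947 g.
45.947/461.786 × 100 = 9.95 wt%.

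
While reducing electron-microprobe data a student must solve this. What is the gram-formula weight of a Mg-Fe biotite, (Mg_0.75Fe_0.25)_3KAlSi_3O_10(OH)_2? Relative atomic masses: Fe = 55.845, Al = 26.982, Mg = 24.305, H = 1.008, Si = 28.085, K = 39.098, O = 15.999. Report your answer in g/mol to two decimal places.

440.91 g/mol

M = 2.25·24.305 + 0.75·55.845 + 1·39.098 + 1·26.982 + 3·28.085 + 12·15.999 + 2·1.008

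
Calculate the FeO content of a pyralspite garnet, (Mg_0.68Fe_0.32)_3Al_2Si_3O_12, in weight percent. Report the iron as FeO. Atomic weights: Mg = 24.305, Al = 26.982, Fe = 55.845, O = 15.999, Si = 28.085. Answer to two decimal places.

15.91 wt%

Formula mass = 433.400 g/mol.
0.96 Fe → 0.9600 mol FeO per formula unit; M(FeO) = 71.844, so FeO mass = 68.970 g.
68.970/433.400 × 100 = 15.91 wt%.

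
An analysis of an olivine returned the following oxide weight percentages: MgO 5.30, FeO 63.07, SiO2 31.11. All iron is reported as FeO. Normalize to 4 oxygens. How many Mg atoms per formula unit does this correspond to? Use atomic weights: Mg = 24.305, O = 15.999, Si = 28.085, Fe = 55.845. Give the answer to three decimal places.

0.257 Mg apfu

MgO: 5.30/40.304 = 0.13150 mol → 0.13150 mol Mg, 0.13150 mol O.
FeO: 63.07/71.844 = 0.87787 mol → 0.87787 mol Fe, 0.87787 mol O.
SiO2: 31.11/60.083 = 0.51778 mol → 0.51778 mol Si, 1.03556 mol O.
Total oxygen = 2.04493 mol. Normalization factor = 4/2.04493 = 1.95606.
Mg per 4 O = 0.13150 × 1.95606 = 0.257.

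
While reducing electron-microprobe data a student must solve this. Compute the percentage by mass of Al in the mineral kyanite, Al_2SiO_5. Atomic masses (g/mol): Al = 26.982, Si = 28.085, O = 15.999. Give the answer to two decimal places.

M(Al_2SiO_5) = 162.044 g/mol.
Al contributes 2 × 26.982 = 53.964 g per mole.
53.964/162.044 = 0.3330 → 33.30%.

33.30 wt%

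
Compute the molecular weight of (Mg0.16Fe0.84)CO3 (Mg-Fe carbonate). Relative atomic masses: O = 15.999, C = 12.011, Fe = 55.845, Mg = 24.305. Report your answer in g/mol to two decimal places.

Mg: 0.16 × 24.305 = 3.8888
Fe: 0.84 × 55.845 = 46.9098
C: 1 × 12.011 = 12.0110
O: 3 × 15.999 = 47.9970
Summing the contributions gives the formula mass.

110.81 g/mol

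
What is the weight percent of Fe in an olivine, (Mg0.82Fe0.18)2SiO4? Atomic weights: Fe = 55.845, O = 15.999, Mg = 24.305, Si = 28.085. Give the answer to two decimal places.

Molar mass of (Mg0.82Fe0.18)2SiO4: 1.64*24.305 + 0.36*55.845 + 1*28.085 + 4*15.999 = 152.045 g/mol.
Mass of Fe per formula unit: 0.36 × 55.845 = 20.104 g.
Weight fraction Fe = 20.104 / 152.045 = 0.1322.

13.22 mass %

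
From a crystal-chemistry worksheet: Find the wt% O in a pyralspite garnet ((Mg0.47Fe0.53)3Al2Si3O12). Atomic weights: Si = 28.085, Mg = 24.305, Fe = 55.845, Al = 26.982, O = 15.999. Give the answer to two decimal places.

Molar mass of (Mg0.47Fe0.53)3Al2Si3O12: 1.41·24.305 + 1.59·55.845 + 2·26.982 + 3·28.085 + 12·15.999 = 453.271 g/mol.
Mass of O per formula unit: 12 × 15.999 = 191.988 g.
Weight fraction O = 191.988 / 453.271 = 0.4236.

42.36 mass %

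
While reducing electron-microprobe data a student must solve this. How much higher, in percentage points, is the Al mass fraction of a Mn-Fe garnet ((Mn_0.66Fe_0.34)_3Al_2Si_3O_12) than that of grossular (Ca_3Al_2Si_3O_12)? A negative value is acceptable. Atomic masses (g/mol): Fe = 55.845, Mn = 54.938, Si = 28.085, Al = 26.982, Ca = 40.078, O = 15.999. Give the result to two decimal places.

First mineral: 53.964 g Al in 495.946 g formula = 10.88 wt% Al.
Second mineral: 53.964 g Al in 450.441 g formula = 11.98 wt% Al.
10.88% − 11.98% gives a difference of -1.10 percentage points.

-1.10 percentage points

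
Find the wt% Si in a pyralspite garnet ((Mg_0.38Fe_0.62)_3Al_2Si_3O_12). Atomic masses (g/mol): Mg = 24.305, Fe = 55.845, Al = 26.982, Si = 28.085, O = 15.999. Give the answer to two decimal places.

18.25 weight percent

Formula mass = 1.14·24.305 + 1.86·55.845 + 2·26.982 + 3·28.085 + 12·15.999 = 461.786 g/mol, of which 84.255 g is Si.
So Si makes up 84.255/461.786 = 0.1825 of the mass, i.e. 18.25%.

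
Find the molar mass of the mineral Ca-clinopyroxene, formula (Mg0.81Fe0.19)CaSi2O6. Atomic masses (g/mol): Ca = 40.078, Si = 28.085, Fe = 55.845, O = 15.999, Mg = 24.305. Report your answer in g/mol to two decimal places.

The formula mass is the sum 0.81·24.305 + 0.19·55.845 + 1·40.078 + 2·28.085 + 6·15.999.

222.54 g/mol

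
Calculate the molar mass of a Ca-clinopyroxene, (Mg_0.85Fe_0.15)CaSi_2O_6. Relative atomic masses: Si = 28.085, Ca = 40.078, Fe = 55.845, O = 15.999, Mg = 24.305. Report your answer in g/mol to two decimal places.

221.28 g/mol

M = 0.85×24.305 + 0.15×55.845 + 1×40.078 + 2×28.085 + 6×15.999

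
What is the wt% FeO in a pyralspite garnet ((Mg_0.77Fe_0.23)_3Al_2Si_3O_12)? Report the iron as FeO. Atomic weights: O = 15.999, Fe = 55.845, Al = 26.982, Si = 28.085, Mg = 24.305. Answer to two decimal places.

Molar mass of (Mg_0.77Fe_0.23)_3Al_2Si_3O_12 = 2.31*24.305 + 0.69*55.845 + 2*26.982 + 3*28.085 + 12*15.999 = 424.885 g/mol.
Each formula unit contains 0.69 Fe, equivalent to 0.69/1 = 0.6900 mol FeO.
M(FeO) = 1×55.845 + 1×15.999 = 71.844 g/mol.
Mass of FeO per formula unit = 0.6900 × 71.844 = 49.572 g.
FeO wt% = 49.572 / 424.885 × 100 = 11.67%.

11.67 wt%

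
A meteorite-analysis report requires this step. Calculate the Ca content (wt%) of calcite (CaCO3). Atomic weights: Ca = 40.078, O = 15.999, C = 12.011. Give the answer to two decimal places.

M(CaCO3) = 100.086 g/mol.
Ca contributes 1 × 40.078 = 40.078 g per mole.
40.078/100.086 = 0.4004 → 40.04%.

40.04 wt%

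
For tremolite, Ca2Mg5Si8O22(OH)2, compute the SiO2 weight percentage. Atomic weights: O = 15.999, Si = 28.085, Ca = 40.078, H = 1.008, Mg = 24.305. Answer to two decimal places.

59.17 wt%

Formula mass = 812.353 g/mol.
8 Si → 8.0000 mol SiO2 per formula unit; M(SiO2) = 60.083, so SiO2 mass = 480.664 g.
480.664/812.353 × 100 = 59.17 wt%.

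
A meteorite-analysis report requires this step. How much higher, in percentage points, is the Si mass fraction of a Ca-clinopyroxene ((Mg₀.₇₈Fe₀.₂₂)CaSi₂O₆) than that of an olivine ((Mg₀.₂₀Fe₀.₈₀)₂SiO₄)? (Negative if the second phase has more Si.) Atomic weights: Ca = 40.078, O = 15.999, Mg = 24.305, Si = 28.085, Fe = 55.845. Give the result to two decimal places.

10.44 percentage points

M((Mg₀.₇₈Fe₀.₂₂)CaSi₂O₆) = 223.486 g/mol, so wt% Si = 56.170/223.486 × 100 = 25.13%.
M((Mg₀.₂₀Fe₀.₈₀)₂SiO₄) = 191.155 g/mol, so wt% Si = 28.085/191.155 × 100 = 14.69%.
25.13 − 14.69 = 10.44 pp.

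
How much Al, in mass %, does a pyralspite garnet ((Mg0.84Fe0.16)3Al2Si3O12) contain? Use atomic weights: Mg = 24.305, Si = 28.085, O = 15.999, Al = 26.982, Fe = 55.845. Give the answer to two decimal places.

Molar mass of (Mg0.84Fe0.16)3Al2Si3O12: 2.52×24.305 + 0.48×55.845 + 2×26.982 + 3×28.085 + 12×15.999 = 418.261 g/mol.
Mass of Al per formula unit: 2 × 26.982 = 53.964 g.
Weight fraction Al = 53.964 / 418.261 = 0.1290.

12.90 mass %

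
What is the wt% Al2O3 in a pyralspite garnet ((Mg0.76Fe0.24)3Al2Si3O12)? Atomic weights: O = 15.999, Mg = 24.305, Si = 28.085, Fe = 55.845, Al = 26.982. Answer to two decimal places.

Formula mass = 425.831 g/mol.
2 Al → 1.0000 mol Al2O3 per formula unit; M(Al2O3) = 101.961, so Al2O3 mass = 101.961 g.
101.961/425.831 × 100 = 23.94 wt%.

23.94 wt%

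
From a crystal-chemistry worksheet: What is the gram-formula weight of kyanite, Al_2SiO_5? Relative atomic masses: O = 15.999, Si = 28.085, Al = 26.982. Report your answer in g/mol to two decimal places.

M = 2*26.982 + 1*28.085 + 5*15.999

162.04 g/mol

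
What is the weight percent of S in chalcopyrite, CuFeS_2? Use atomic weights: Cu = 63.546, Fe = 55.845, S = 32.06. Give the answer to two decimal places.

34.94 mass %

Molar mass of CuFeS_2: 1·63.546 + 1·55.845 + 2·32.06 = 183.511 g/mol.
Mass of S per formula unit: 2 × 32.06 = 64.120 g.
Weight fraction S = 64.120 / 183.511 = 0.3494.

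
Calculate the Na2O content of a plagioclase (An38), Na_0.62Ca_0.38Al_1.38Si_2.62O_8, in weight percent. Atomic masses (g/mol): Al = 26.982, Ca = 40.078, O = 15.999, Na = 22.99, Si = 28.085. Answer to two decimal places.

7.16 wt%

Molar mass of Na_0.62Ca_0.38Al_1.38Si_2.62O_8 = 0.62×22.99 + 0.38×40.078 + 1.38×26.982 + 2.62×28.085 + 8×15.999 = 268.293 g/mol.
Each formula unit contains 0.62 Na, equivalent to 0.62/2 = 0.3100 mol Na2O.
M(Na2O) = 2×22.99 + 1×15.999 = 61.979 g/mol.
Mass of Na2O per formula unit = 0.3100 × 61.979 = 19.213 g.
Na2O wt% = 19.213 / 268.293 × 100 = 7.16%.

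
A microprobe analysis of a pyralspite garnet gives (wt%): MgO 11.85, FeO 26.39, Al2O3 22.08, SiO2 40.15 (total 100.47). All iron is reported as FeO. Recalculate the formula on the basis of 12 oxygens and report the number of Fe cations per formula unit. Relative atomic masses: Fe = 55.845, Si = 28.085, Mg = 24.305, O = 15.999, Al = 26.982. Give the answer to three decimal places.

MgO: 11.85/40.304 = 0.29402 mol → 0.29402 mol Mg, 0.29402 mol O.
FeO: 26.39/71.844 = 0.36732 mol → 0.36732 mol Fe, 0.36732 mol O.
Al2O3: 22.08/101.961 = 0.21655 mol → 0.43310 mol Al, 0.64965 mol O.
SiO2: 40.15/60.083 = 0.66824 mol → 0.66824 mol Si, 1.33648 mol O.
Total oxygen = 2.64747 mol. Normalization factor = 12/2.64747 = 4.53263.
Fe per 12 O = 0.36732 × 4.53263 = 1.665.

1.665 Fe apfu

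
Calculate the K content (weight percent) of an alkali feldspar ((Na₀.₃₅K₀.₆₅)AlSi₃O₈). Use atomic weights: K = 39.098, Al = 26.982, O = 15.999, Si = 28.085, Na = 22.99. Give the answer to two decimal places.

9.32 weight percent

Formula mass = 0.35·22.99 + 0.65·39.098 + 1·26.982 + 3·28.085 + 8·15.999 = 272.689 g/mol, of which 25.414 g is K.
So K makes up 25.414/272.689 = 0.0932 of the mass, i.e. 9.32%.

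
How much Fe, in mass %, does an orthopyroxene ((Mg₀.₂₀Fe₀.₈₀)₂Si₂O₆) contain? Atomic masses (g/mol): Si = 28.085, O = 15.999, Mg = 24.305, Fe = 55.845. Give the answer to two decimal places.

35.56 mass %

Molar mass of (Mg₀.₂₀Fe₀.₈₀)₂Si₂O₆: 0.40·24.305 + 1.60·55.845 + 2·28.085 + 6·15.999 = 251.238 g/mol.
Mass of Fe per formula unit: 1.60 × 55.845 = 89.352 g.
Weight fraction Fe = 89.352 / 251.238 = 0.3556.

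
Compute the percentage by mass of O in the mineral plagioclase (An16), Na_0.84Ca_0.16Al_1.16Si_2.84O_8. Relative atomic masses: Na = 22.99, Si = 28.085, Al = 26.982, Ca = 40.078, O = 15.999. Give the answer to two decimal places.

Formula mass = 0.84·22.99 + 0.16·40.078 + 1.16·26.982 + 2.84·28.085 + 8·15.999 = 264.777 g/mol, of which 127.992 g is O.
So O makes up 127.992/264.777 = 0.4834 of the mass, i.e. 48.34%.

48.34 wt%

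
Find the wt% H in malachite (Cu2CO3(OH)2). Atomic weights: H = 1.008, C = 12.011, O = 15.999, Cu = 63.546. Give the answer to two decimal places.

0.91 mass %

M(Cu2CO3(OH)2) = 221.114 g/mol.
H contributes 2 × 1.008 = 2.016 g per mole.
2.016/221.114 = 0.0091 → 0.91%.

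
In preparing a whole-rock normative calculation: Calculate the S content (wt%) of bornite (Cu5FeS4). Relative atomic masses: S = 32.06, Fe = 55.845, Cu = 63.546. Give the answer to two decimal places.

25.56 wt%

Molar mass of Cu5FeS4: 5·63.546 + 1·55.845 + 4·32.06 = 501.815 g/mol.
Mass of S per formula unit: 4 × 32.06 = 128.240 g.
Weight fraction S = 128.240 / 501.815 = 0.2556.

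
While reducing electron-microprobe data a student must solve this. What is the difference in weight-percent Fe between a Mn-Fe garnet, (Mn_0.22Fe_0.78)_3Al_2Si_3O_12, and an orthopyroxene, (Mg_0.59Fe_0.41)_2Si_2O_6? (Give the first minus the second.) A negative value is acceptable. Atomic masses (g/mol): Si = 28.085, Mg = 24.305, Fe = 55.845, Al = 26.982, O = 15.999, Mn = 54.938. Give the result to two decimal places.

6.08 percentage points

First mineral: 130.677 g Fe in 497.143 g formula = 26.29 wt% Fe.
Second mineral: 45.793 g Fe in 226.637 g formula = 20.21 wt% Fe.
26.29% − 20.21% gives a difference of 6.08 percentage points.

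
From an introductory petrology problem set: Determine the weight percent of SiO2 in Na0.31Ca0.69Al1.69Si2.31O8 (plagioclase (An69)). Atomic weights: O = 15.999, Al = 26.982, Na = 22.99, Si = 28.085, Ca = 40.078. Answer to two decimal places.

50.79 wt%

Molar mass of Na0.31Ca0.69Al1.69Si2.31O8 = 0.31*22.99 + 0.69*40.078 + 1.69*26.982 + 2.31*28.085 + 8*15.999 = 273.249 g/mol.
Each formula unit contains 2.31 Si, equivalent to 2.31/1 = 2.3100 mol SiO2.
M(SiO2) = 1×28.085 + 2×15.999 = 60.083 g/mol.
Mass of SiO2 per formula unit = 2.3100 × 60.083 = 138.792 g.
SiO2 wt% = 138.792 / 273.249 × 100 = 50.79%.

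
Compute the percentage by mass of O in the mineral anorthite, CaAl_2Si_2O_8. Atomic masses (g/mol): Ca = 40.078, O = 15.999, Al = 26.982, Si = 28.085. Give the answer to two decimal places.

M(CaAl_2Si_2O_8) = 278.204 g/mol.
O contributes 8 × 15.999 = 127.992 g per mole.
127.992/278.204 = 0.4601 → 46.01%.

46.01 wt%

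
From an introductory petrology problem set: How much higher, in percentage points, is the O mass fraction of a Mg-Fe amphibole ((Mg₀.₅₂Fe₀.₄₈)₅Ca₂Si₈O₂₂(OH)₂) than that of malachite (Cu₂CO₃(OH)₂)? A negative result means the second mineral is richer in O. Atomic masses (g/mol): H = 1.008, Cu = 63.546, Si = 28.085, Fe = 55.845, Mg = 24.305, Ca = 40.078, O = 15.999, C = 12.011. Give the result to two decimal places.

M((Mg₀.₅₂Fe₀.₄₈)₅Ca₂Si₈O₂₂(OH)₂) = 888.049 g/mol, so wt% O = 383.976/888.049 × 100 = 43.24%.
M(Cu₂CO₃(OH)₂) = 221.114 g/mol, so wt% O = 79.995/221.114 × 100 = 36.18%.
43.24 − 36.18 = 7.06 pp.

7.06 percentage points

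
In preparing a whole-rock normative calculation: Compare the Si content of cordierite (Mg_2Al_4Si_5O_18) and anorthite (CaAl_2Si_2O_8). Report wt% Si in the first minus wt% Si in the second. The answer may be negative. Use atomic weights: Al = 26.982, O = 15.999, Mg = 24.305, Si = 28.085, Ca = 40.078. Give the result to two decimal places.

Si in Mg_2Al_4Si_5O_18: molar mass 584.945 g/mol; 5×28.085 = 140.425 g → 24.01 wt%.
Si in CaAl_2Si_2O_8: molar mass 278.204 g/mol; 2×28.085 = 56.170 g → 20.19 wt%.
Difference = 24.01 − 20.19 = 3.82 percentage points.

3.82 percentage points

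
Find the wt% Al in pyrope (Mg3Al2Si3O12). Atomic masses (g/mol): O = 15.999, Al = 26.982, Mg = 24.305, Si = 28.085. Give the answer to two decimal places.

Formula mass = 3·24.305 + 2·26.982 + 3·28.085 + 12·15.999 = 403.122 g/mol, of which 53.964 g is Al.
So Al makes up 53.964/403.122 = 0.1339 of the mass, i.e. 13.39%.

13.39 mass %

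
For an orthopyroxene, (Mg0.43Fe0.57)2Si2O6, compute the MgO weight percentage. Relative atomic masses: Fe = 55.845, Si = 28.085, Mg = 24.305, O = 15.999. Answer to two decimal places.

14.64 wt%

Formula mass = 236.730 g/mol.
0.86 Mg → 0.8600 mol MgO per formula unit; M(MgO) = 40.304, so MgO mass = 34.661 g.
34.661/236.730 × 100 = 14.64 wt%.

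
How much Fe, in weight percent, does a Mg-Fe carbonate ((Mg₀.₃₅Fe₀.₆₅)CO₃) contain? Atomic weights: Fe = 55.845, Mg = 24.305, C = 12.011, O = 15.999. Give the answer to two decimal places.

34.63 weight percent

Molar mass of (Mg₀.₃₅Fe₀.₆₅)CO₃: 0.35×24.305 + 0.65×55.845 + 1×12.011 + 3×15.999 = 104.814 g/mol.
Mass of Fe per formula unit: 0.65 × 55.845 = 36.299 g.
Weight fraction Fe = 36.299 / 104.814 = 0.3463.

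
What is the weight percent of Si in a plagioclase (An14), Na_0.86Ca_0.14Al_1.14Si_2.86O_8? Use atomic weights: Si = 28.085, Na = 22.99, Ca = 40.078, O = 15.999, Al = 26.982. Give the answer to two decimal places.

30.37 mass %

Formula mass = 0.86×22.99 + 0.14×40.078 + 1.14×26.982 + 2.86×28.085 + 8×15.999 = 264.457 g/mol, of which 80.323 g is Si.
So Si makes up 80.323/264.457 = 0.3037 of the mass, i.e. 30.37%.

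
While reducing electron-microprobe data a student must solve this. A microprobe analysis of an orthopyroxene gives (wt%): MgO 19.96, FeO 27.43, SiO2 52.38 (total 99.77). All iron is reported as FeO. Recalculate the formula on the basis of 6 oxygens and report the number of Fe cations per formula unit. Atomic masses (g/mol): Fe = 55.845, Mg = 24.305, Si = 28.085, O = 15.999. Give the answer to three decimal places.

0.874 Fe apfu

MgO: 19.96/40.304 = 0.49524 mol → 0.49524 mol Mg, 0.49524 mol O.
FeO: 27.43/71.844 = 0.38180 mol → 0.38180 mol Fe, 0.38180 mol O.
SiO2: 52.38/60.083 = 0.87179 mol → 0.87179 mol Si, 1.74358 mol O.
Total oxygen = 2.62062 mol. Normalization factor = 6/2.62062 = 2.28953.
Fe per 6 O = 0.38180 × 2.28953 = 0.874.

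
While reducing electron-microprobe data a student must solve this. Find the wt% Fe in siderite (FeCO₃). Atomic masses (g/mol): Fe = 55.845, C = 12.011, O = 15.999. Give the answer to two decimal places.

Molar mass of FeCO₃: 1·55.845 + 1·12.011 + 3·15.999 = 115.853 g/mol.
Mass of Fe per formula unit: 1 × 55.845 = 55.845 g.
Weight fraction Fe = 55.845 / 115.853 = 0.4820.

48.20 weight percent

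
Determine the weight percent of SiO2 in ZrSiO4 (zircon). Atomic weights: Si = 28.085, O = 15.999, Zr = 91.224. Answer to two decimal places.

M(ZrSiO4) = 183.305 g/mol; M(SiO2) = 60.083 g/mol.
Moles SiO2 per formula unit = 1 Si ÷ 1 = 1.0000.
SiO2 fraction = (1.0000 × 60.083) / 183.305 = 60.083/183.305 = 0.3278.

32.78 wt%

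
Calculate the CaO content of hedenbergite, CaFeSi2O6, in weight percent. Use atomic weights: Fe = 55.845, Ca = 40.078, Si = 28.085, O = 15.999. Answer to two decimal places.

Formula mass = 248.087 g/mol.
1 Ca → 1.0000 mol CaO per formula unit; M(CaO) = 56.077, so CaO mass = 56.077 g.
56.077/248.087 × 100 = 22.60 wt%.

22.60 wt%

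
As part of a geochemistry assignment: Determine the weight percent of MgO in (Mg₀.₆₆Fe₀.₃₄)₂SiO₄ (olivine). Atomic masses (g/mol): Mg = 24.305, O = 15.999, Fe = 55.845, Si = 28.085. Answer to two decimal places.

32.81 wt%

Molar mass of (Mg₀.₆₆Fe₀.₃₄)₂SiO₄ = 1.32*24.305 + 0.68*55.845 + 1*28.085 + 4*15.999 = 162.138 g/mol.
Each formula unit contains 1.32 Mg, equivalent to 1.32/1 = 1.3200 mol MgO.
M(MgO) = 1×24.305 + 1×15.999 = 40.304 g/mol.
Mass of MgO per formula unit = 1.3200 × 40.304 = 53.201 g.
MgO wt% = 53.201 / 162.138 × 100 = 32.81%.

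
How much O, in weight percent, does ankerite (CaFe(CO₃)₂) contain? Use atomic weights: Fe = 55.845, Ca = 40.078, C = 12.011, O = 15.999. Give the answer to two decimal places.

44.45 weight percent

Molar mass of CaFe(CO₃)₂: 1×40.078 + 1×55.845 + 2×12.011 + 6×15.999 = 215.939 g/mol.
Mass of O per formula unit: 6 × 15.999 = 95.994 g.
Weight fraction O = 95.994 / 215.939 = 0.4445.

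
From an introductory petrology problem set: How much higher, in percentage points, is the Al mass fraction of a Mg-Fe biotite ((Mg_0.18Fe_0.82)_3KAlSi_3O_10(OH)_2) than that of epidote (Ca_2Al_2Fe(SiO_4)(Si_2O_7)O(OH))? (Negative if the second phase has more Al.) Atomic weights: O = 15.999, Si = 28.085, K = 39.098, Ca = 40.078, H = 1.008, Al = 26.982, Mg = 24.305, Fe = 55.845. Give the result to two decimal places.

-5.72 percentage points

Al in (Mg_0.18Fe_0.82)_3KAlSi_3O_10(OH)_2: molar mass 494.842 g/mol; 1×26.982 = 26.982 g → 5.45 wt%.
Al in Ca_2Al_2Fe(SiO_4)(Si_2O_7)O(OH): molar mass 483.215 g/mol; 2×26.982 = 53.964 g → 11.17 wt%.
Difference = 5.45 − 11.17 = -5.72 percentage points.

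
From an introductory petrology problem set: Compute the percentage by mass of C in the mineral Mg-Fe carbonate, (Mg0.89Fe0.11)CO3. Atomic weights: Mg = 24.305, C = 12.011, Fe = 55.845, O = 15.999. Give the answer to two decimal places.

13.68 wt%

Molar mass of (Mg0.89Fe0.11)CO3: 0.89*24.305 + 0.11*55.845 + 1*12.011 + 3*15.999 = 87.782 g/mol.
Mass of C per formula unit: 1 × 12.011 = 12.011 g.
Weight fraction C = 12.011 / 87.782 = 0.1368.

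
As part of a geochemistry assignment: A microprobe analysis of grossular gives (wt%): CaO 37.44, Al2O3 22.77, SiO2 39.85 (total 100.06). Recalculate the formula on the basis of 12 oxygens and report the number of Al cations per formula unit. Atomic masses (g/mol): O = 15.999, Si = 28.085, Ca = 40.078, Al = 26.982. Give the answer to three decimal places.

2.012 Al apfu

CaO (M=56.077): mol = 0.66765; Ca = 0.66765, O = 0.66765.
Al2O3 (M=101.961): mol = 0.22332; Al = 0.44664, O = 0.66996.
SiO2 (M=60.083): mol = 0.66325; Si = 0.66325, O = 1.32650.
ΣO = 2.66411; factor = 12/ΣO = 4.50432.
Al apfu = 0.44664 × 4.50432 = 2.012.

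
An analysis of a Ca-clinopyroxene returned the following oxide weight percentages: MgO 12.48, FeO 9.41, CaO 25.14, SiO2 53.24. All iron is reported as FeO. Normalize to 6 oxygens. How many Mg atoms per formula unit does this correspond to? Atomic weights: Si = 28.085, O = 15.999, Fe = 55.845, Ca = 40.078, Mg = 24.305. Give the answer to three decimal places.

12.48 wt% MgO ÷ 40.304 g/mol = 0.30965 mol, giving 0.30965 Mg and 0.30965 O.
9.41 wt% FeO ÷ 71.844 g/mol = 0.13098 mol, giving 0.13098 Fe and 0.13098 O.
25.14 wt% CaO ÷ 56.077 g/mol = 0.44831 mol, giving 0.44831 Ca and 0.44831 O.
53.24 wt% SiO2 ÷ 60.083 g/mol = 0.88611 mol, giving 0.88611 Si and 1.77222 O.
Oxygen sums to 2.66116; scaling by 6/2.66116 = 2.25466 puts the formula on 6 O.
Mg: 0.30965 × 2.25466 = 0.698 atoms per formula unit.

0.698 Mg apfu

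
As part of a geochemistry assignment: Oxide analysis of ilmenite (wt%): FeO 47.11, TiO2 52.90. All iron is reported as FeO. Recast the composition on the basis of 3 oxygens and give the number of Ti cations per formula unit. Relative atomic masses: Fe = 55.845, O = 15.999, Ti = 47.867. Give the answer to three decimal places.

47.11 wt% FeO ÷ 71.844 g/mol = 0.65573 mol, giving 0.65573 Fe and 0.65573 O.
52.90 wt% TiO2 ÷ 79.865 g/mol = 0.66237 mol, giving 0.66237 Ti and 1.32474 O.
Oxygen sums to 1.98047; scaling by 3/1.98047 = 1.51479 puts the formula on 3 O.
Ti: 0.66237 × 1.51479 = 1.003 atoms per formula unit.

1.003 Ti apfu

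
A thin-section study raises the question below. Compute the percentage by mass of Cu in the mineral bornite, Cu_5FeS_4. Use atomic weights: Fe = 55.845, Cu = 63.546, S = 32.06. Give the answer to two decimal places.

63.32 mass %

Molar mass of Cu_5FeS_4: 5×63.546 + 1×55.845 + 4×32.06 = 501.815 g/mol.
Mass of Cu per formula unit: 5 × 63.546 = 317.730 g.
Weight fraction Cu = 317.730 / 501.815 = 0.6332.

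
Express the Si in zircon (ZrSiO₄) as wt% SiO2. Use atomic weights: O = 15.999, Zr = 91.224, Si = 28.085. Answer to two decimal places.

M(ZrSiO₄) = 183.305 g/mol; M(SiO2) = 60.083 g/mol.
Moles SiO2 per formula unit = 1 Si ÷ 1 = 1.0000.
SiO2 fraction = (1.0000 × 60.083) / 183.305 = 60.083/183.305 = 0.3278.

32.78 wt%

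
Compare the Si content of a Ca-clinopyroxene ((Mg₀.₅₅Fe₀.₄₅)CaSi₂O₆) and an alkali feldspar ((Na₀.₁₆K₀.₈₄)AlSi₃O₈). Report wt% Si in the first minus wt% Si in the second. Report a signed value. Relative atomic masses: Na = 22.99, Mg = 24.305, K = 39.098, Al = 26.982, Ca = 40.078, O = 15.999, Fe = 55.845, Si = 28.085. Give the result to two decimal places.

M((Mg₀.₅₅Fe₀.₄₅)CaSi₂O₆) = 230.740 g/mol, so wt% Si = 56.170/230.740 × 100 = 24.34%.
M((Na₀.₁₆K₀.₈₄)AlSi₃O₈) = 275.750 g/mol, so wt% Si = 84.255/275.750 × 100 = 30.55%.
24.34 − 30.55 = -6.21 pp.

-6.21 percentage points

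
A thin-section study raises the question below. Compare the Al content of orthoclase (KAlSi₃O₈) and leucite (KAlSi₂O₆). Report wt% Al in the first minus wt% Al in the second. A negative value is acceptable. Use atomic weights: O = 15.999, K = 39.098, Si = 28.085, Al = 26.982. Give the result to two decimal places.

Al in KAlSi₃O₈: molar mass 278.327 g/mol; 1×26.982 = 26.982 g → 9.69 wt%.
Al in KAlSi₂O₆: molar mass 218.244 g/mol; 1×26.982 = 26.982 g → 12.36 wt%.
Difference = 9.69 − 12.36 = -2.67 percentage points.

-2.67 percentage points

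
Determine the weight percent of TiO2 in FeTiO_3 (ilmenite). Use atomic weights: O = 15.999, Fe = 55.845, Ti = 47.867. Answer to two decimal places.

M(FeTiO_3) = 151.709 g/mol; M(TiO2) = 79.865 g/mol.
Moles TiO2 per formula unit = 1 Ti ÷ 1 = 1.0000.
TiO2 fraction = (1.0000 × 79.865) / 151.709 = 79.865/151.709 = 0.5264.

52.64 wt%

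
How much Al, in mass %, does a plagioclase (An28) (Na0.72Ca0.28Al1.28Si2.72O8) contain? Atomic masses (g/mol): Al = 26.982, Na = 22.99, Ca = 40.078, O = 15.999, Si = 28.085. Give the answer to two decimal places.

Molar mass of Na0.72Ca0.28Al1.28Si2.72O8: 0.72×22.99 + 0.28×40.078 + 1.28×26.982 + 2.72×28.085 + 8×15.999 = 266.695 g/mol.
Mass of Al per formula unit: 1.28 × 26.982 = 34.537 g.
Weight fraction Al = 34.537 / 266.695 = 0.1295.

12.95 mass %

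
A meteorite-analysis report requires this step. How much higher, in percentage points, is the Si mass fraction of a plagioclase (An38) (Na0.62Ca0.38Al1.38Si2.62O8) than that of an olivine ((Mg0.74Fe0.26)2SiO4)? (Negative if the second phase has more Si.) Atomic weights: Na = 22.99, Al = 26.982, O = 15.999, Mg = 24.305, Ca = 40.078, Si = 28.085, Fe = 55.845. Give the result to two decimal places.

9.55 percentage points

First mineral: 73.583 g Si in 268.293 g formula = 27.43 wt% Si.
Second mineral: 28.085 g Si in 157.092 g formula = 17.88 wt% Si.
27.43% − 17.88% gives a difference of 9.55 percentage points.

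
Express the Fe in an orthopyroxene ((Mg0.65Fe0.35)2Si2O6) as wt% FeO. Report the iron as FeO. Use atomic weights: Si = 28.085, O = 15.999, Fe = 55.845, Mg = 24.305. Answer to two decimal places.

22.57 wt%

Formula mass = 222.852 g/mol.
0.70 Fe → 0.7000 mol FeO per formula unit; M(FeO) = 71.844, so FeO mass = 50.291 g.
50.291/222.852 × 100 = 22.57 wt%.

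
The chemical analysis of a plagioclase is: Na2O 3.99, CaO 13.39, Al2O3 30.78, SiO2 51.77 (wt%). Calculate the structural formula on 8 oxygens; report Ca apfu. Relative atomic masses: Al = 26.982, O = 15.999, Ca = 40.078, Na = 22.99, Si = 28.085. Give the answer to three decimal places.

Na2O: 3.99/61.979 = 0.06438 mol → 0.12876 mol Na, 0.06438 mol O.
CaO: 13.39/56.077 = 0.23878 mol → 0.23878 mol Ca, 0.23878 mol O.
Al2O3: 30.78/101.961 = 0.30188 mol → 0.60376 mol Al, 0.90564 mol O.
SiO2: 51.77/60.083 = 0.86164 mol → 0.86164 mol Si, 1.72328 mol O.
Total oxygen = 2.93208 mol. Normalization factor = 8/2.93208 = 2.72844.
Ca per 8 O = 0.23878 × 2.72844 = 0.651.

0.651 Ca apfu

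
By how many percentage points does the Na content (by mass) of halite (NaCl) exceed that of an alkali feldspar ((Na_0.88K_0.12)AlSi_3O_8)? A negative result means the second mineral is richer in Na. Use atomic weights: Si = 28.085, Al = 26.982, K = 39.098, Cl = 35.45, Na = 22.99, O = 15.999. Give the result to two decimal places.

31.68 percentage points

Na in NaCl: molar mass 58.440 g/mol; 1×22.99 = 22.990 g → 39.34 wt%.
Na in (Na_0.88K_0.12)AlSi_3O_8: molar mass 264.152 g/mol; 0.88×22.99 = 20.231 g → 7.66 wt%.
Difference = 39.34 − 7.66 = 31.68 percentage points.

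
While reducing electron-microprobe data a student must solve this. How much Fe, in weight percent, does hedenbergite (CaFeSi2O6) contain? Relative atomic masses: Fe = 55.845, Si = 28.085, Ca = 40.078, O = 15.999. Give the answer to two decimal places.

Formula mass = 1·40.078 + 1·55.845 + 2·28.085 + 6·15.999 = 248.087 g/mol, of which 55.845 g is Fe.
So Fe makes up 55.845/248.087 = 0.2251 of the mass, i.e. 22.51%.

22.51 weight percent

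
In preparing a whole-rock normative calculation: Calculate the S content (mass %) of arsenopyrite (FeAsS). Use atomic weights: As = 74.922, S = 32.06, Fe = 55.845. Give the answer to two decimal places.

Formula mass = 1×55.845 + 1×74.922 + 1×32.06 = 162.827 g/mol, of which 32.060 g is S.
So S makes up 32.060/162.827 = 0.1969 of the mass, i.e. 19.69%.

19.69 mass %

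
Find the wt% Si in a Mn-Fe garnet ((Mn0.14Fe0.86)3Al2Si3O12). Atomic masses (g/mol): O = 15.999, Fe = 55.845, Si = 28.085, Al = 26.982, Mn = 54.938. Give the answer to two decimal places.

Molar mass of (Mn0.14Fe0.86)3Al2Si3O12: 0.42×54.938 + 2.58×55.845 + 2×26.982 + 3×28.085 + 12×15.999 = 497.361 g/mol.
Mass of Si per formula unit: 3 × 28.085 = 84.255 g.
Weight fraction Si = 84.255 / 497.361 = 0.1694.

16.94 weight percent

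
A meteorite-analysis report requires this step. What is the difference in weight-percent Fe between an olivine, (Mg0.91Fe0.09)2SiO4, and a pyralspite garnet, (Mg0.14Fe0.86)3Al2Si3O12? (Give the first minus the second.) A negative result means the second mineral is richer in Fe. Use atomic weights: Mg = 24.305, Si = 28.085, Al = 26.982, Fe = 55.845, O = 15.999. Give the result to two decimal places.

M((Mg0.91Fe0.09)2SiO4) = 146.368 g/mol, so wt% Fe = 10.052/146.368 × 100 = 6.87%.
M((Mg0.14Fe0.86)3Al2Si3O12) = 484.495 g/mol, so wt% Fe = 144.080/484.495 × 100 = 29.74%.
6.87 − 29.74 = -22.87 pp.

-22.87 percentage points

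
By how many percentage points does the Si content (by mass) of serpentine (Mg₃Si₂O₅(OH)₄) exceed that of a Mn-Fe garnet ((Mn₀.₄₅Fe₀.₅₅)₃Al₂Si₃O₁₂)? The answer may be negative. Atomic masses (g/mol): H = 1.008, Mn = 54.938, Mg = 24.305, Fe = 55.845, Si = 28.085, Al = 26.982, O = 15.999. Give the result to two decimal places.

First mineral: 56.170 g Si in 277.108 g formula = 20.27 wt% Si.
Second mineral: 84.255 g Si in 496.518 g formula = 16.97 wt% Si.
20.27% − 16.97% gives a difference of 3.30 percentage points.

3.30 percentage points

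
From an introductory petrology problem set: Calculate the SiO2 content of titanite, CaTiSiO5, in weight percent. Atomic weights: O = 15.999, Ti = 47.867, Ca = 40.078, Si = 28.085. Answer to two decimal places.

Molar mass of CaTiSiO5 = 1×40.078 + 1×47.867 + 1×28.085 + 5×15.999 = 196.025 g/mol.
Each formula unit contains 1 Si, equivalent to 1/1 = 1.0000 mol SiO2.
M(SiO2) = 1×28.085 + 2×15.999 = 60.083 g/mol.
Mass of SiO2 per formula unit = 1.0000 × 60.083 = 60.083 g.
SiO2 wt% = 60.083 / 196.025 × 100 = 30.65%.

30.65 wt%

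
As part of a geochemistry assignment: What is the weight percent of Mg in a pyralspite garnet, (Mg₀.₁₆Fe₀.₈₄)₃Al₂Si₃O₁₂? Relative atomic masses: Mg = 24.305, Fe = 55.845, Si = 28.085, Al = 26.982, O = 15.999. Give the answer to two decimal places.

M((Mg₀.₁₆Fe₀.₈₄)₃Al₂Si₃O₁₂) = 482.603 g/mol.
Mg contributes 0.48 × 24.305 = 11.666 g per mole.
11.666/482.603 = 0.0242 → 2.42%.

2.42 weight percent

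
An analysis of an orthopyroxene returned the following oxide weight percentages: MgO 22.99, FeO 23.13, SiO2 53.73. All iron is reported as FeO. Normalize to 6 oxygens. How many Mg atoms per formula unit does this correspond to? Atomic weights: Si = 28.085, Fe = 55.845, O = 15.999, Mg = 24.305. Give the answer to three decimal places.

MgO: 22.99/40.304 = 0.57041 mol → 0.57041 mol Mg, 0.57041 mol O.
FeO: 23.13/71.844 = 0.32195 mol → 0.32195 mol Fe, 0.32195 mol O.
SiO2: 53.73/60.083 = 0.89426 mol → 0.89426 mol Si, 1.78852 mol O.
Total oxygen = 2.68088 mol. Normalization factor = 6/2.68088 = 2.23807.
Mg per 6 O = 0.57041 × 2.23807 = 1.277.

1.277 Mg apfu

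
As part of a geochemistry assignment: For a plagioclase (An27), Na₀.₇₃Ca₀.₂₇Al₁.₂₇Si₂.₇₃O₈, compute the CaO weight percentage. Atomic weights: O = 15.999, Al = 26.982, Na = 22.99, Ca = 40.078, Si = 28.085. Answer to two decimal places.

5.68 wt%

Molar mass of Na₀.₇₃Ca₀.₂₇Al₁.₂₇Si₂.₇₃O₈ = 0.73*22.99 + 0.27*40.078 + 1.27*26.982 + 2.73*28.085 + 8*15.999 = 266.535 g/mol.
Each formula unit contains 0.27 Ca, equivalent to 0.27/1 = 0.2700 mol CaO.
M(CaO) = 1×40.078 + 1×15.999 = 56.077 g/mol.
Mass of CaO per formula unit = 0.2700 × 56.077 = 15.141 g.
CaO wt% = 15.141 / 266.535 × 100 = 5.68%.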